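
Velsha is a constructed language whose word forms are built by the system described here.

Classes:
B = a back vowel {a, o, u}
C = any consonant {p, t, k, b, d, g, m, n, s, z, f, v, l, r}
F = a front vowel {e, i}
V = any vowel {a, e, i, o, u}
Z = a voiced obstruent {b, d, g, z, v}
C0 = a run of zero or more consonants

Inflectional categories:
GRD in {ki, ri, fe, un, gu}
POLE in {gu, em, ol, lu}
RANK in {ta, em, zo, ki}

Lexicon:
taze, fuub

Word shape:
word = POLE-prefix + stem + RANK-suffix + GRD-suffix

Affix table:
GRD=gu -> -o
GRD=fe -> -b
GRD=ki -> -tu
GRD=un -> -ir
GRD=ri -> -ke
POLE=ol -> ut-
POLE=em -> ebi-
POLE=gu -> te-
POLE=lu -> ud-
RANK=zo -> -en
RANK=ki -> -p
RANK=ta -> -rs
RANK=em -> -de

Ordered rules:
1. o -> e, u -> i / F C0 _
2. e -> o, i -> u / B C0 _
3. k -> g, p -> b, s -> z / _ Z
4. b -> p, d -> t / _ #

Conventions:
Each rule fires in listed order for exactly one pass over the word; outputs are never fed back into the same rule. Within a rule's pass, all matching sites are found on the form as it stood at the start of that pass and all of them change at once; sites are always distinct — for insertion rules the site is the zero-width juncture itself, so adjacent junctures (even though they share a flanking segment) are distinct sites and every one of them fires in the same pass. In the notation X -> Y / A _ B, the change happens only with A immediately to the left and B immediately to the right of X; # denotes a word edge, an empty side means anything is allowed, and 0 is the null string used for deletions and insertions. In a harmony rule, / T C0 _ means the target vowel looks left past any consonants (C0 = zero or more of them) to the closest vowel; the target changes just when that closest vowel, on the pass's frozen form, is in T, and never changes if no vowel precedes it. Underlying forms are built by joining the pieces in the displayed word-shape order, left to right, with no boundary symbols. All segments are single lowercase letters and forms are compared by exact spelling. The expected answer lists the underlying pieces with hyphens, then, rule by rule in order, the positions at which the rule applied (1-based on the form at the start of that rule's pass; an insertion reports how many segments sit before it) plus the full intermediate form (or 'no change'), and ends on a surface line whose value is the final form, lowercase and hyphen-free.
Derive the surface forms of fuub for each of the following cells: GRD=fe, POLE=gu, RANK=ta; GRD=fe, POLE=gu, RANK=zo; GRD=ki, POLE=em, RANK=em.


cell GRD=fe, POLE=gu, RANK=ta:
underlying: te-fuub-rs-b
1. o -> e, u -> i / F C0 _: fires at position(s) 4: tefiubrsb
2. e -> o, i -> u / B C0 _: no change
3. k -> g, p -> b, s -> z / _ Z: fires at position(s) 8: tefiubrzb
4. b -> p, d -> t / _ #: fires at position(s) 9: tefiubrzp
surface: tefiubrzp

cell GRD=fe, POLE=gu, RANK=zo:
underlying: te-fuub-en-b
1. o -> e, u -> i / F C0 _: fires at position(s) 4: tefiubenb
2. e -> o, i -> u / B C0 _: fires at position(s) 7: tefiubonb
3. k -> g, p -> b, s -> z / _ Z: no change
4. b -> p, d -> t / _ #: fires at position(s) 9: tefiubonp
surface: tefiubonp

cell GRD=ki, POLE=em, RANK=em:
underlying: ebi-fuub-de-tu
1. o -> e, u -> i / F C0 _: fires at position(s) 5, 11: ebifiubdeti
2. e -> o, i -> u / B C0 _: fires at position(s) 9: ebifiubdoti
3. k -> g, p -> b, s -> z / _ Z: no change
4. b -> p, d -> t / _ #: no change
surface: ebifiubdoti


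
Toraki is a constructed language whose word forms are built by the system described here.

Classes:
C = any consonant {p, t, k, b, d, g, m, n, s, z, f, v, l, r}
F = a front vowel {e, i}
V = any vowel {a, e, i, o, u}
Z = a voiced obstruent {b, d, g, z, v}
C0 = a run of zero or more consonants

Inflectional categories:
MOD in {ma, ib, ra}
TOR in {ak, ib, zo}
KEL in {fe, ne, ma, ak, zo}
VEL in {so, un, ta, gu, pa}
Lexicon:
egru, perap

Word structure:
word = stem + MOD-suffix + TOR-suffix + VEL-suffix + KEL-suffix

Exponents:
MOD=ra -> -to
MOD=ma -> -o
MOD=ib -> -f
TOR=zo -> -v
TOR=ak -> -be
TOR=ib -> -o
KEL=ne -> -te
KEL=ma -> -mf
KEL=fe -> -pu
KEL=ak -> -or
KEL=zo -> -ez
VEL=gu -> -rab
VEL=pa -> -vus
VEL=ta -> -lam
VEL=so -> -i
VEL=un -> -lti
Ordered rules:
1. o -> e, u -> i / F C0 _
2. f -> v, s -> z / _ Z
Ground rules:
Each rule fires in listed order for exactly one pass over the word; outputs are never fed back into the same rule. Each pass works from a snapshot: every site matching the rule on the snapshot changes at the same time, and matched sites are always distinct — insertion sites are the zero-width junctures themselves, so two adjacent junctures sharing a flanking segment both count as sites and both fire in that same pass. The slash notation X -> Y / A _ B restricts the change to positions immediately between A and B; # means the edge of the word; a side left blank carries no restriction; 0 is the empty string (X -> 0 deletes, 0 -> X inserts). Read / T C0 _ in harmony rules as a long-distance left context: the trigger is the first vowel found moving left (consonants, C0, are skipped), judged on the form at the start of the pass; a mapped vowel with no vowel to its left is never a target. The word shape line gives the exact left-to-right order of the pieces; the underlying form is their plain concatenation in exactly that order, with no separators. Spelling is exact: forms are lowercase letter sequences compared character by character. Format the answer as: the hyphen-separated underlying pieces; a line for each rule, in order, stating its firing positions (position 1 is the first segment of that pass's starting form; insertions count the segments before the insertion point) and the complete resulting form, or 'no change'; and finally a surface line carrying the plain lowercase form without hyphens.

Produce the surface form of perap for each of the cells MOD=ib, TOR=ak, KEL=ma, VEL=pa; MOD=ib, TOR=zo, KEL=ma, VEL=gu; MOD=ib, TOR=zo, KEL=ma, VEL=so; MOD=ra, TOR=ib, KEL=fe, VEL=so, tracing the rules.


cell MOD=ib, TOR=ak, KEL=ma, VEL=pa:
underlying: perap-f-be-vus-mf
1. o -> e, u -> i / F C0 _: fires at position(s) 10: perapfbevismf
2. f -> v, s -> z / _ Z: fires at position(s) 6: perapvbevismf
surface: perapvbevismf

cell MOD=ib, TOR=zo, KEL=ma, VEL=gu:
underlying: perap-f-v-rab-mf
1. o -> e, u -> i / F C0 _: no change
2. f -> v, s -> z / _ Z: fires at position(s) 6: perapvvrabmf
surface: perapvvrabmf

cell MOD=ib, TOR=zo, KEL=ma, VEL=so:
underlying: perap-f-v-i-mf
1. o -> e, u -> i / F C0 _: no change
2. f -> v, s -> z / _ Z: fires at position(s) 6: perapvvimf
surface: perapvvimf

cell MOD=ra, TOR=ib, KEL=fe, VEL=so:
underlying: perap-to-o-i-pu
1. o -> e, u -> i / F C0 _: fires at position(s) 11: peraptooipi
2. f -> v, s -> z / _ Z: no change
surface: peraptooipi


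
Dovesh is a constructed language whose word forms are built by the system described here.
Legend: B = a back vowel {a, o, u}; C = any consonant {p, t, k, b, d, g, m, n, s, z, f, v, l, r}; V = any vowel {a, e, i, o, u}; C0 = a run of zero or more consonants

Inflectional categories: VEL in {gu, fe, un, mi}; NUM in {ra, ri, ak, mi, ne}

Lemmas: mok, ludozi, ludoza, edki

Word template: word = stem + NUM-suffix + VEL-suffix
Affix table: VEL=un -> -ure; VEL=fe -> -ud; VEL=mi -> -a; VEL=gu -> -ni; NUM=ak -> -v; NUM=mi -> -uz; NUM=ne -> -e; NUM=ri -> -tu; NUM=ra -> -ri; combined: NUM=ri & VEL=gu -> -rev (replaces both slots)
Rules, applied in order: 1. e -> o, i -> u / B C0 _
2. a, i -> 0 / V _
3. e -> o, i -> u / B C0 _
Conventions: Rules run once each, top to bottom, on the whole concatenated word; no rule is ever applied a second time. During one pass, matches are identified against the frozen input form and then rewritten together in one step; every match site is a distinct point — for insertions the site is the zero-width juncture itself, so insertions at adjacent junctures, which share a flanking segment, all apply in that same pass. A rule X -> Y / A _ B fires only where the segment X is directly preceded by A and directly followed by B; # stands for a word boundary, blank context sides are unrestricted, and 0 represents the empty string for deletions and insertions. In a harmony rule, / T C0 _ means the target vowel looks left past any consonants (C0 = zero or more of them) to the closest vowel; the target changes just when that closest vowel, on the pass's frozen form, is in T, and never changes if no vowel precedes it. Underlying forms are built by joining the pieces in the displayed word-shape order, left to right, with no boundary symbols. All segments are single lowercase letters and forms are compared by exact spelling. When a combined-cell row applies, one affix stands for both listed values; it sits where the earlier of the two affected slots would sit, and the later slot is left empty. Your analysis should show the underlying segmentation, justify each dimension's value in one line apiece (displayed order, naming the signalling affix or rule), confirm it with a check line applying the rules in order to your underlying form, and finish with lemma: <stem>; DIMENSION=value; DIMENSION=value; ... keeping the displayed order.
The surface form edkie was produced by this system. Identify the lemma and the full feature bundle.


underlying: edki-e-a
VEL=mi - signalled by the affix -a
NUM=ne - signalled by the affix -e
check: edkiea -> edkiea -> edkie -> edkie
lemma: edki; VEL=mi; NUM=ne


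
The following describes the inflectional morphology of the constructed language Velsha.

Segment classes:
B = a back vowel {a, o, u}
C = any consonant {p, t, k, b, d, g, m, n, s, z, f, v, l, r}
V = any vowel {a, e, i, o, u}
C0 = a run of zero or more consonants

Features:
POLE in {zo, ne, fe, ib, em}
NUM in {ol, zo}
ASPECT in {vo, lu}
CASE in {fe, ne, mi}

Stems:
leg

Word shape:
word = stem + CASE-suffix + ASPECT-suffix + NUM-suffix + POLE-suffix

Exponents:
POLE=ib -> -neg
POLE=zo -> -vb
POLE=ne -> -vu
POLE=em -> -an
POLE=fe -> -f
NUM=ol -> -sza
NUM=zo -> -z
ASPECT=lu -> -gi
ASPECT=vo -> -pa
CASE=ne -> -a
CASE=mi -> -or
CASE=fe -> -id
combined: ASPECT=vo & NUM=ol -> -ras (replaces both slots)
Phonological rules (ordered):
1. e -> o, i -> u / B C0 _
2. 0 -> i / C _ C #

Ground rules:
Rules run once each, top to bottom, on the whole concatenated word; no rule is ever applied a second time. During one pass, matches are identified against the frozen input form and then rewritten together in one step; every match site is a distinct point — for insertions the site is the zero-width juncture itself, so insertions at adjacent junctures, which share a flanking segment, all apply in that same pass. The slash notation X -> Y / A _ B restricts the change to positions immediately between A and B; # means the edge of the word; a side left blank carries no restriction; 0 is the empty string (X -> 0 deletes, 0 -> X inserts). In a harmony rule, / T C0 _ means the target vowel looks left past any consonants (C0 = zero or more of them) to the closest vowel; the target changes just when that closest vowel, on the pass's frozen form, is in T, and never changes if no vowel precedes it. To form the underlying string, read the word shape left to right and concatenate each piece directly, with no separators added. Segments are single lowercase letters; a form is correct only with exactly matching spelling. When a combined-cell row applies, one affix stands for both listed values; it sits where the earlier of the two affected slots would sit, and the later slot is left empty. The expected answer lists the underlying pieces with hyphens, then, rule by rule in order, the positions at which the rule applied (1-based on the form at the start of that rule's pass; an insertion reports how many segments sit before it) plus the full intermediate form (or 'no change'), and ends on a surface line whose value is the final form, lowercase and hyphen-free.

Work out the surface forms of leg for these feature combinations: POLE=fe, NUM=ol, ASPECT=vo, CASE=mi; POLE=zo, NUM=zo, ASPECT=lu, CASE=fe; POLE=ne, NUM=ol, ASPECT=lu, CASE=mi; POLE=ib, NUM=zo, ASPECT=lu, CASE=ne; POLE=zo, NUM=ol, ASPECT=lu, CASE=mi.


cell POLE=fe, NUM=ol, ASPECT=vo, CASE=mi:
underlying: leg-or-ras-f
1. e -> o, i -> u / B C0 _: no change
2. 0 -> i / C _ C #: inserts after position(s) 8: legorrasif
surface: legorrasif

cell POLE=zo, NUM=zo, ASPECT=lu, CASE=fe:
underlying: leg-id-gi-z-vb
1. e -> o, i -> u / B C0 _: no change
2. 0 -> i / C _ C #: inserts after position(s) 9: legidgizvib
surface: legidgizvib

cell POLE=ne, NUM=ol, ASPECT=lu, CASE=mi:
underlying: leg-or-gi-sza-vu
1. e -> o, i -> u / B C0 _: fires at position(s) 7: legorguszavu
2. 0 -> i / C _ C #: no change
surface: legorguszavu

cell POLE=ib, NUM=zo, ASPECT=lu, CASE=ne:
underlying: leg-a-gi-z-neg
1. e -> o, i -> u / B C0 _: fires at position(s) 6: legaguzneg
2. 0 -> i / C _ C #: no change
surface: legaguzneg

cell POLE=zo, NUM=ol, ASPECT=lu, CASE=mi:
underlying: leg-or-gi-sza-vb
1. e -> o, i -> u / B C0 _: fires at position(s) 7: legorguszavb
2. 0 -> i / C _ C #: inserts after position(s) 11: legorguszavib
surface: legorguszavib


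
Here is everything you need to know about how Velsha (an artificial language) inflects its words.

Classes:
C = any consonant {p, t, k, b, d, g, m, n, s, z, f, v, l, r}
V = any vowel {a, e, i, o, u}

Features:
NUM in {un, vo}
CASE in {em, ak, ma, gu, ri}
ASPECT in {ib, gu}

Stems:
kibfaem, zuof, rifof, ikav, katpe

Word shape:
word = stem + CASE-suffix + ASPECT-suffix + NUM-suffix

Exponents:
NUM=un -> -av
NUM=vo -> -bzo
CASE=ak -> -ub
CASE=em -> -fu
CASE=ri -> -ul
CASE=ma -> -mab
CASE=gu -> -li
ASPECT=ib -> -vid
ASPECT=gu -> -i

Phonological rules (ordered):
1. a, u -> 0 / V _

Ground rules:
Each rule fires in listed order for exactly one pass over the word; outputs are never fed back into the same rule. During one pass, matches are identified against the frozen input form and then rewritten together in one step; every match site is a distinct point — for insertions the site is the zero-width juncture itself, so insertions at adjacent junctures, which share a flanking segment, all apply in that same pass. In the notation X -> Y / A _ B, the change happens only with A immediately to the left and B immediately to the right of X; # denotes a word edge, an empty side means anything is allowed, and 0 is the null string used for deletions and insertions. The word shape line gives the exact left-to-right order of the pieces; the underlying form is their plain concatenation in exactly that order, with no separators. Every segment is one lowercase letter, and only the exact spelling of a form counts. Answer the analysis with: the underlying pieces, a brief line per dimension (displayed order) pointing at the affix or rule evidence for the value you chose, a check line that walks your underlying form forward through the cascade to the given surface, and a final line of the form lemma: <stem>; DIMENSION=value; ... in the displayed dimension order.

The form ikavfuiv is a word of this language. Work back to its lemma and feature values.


underlying: ikav-fu-i-av
NUM=un - signalled by the affix -av
CASE=em - signalled by the affix -fu
ASPECT=gu - signalled by the affix -i
check: ikavfuiav -> ikavfuiv
lemma: ikav; NUM=un; CASE=em; ASPECT=gu


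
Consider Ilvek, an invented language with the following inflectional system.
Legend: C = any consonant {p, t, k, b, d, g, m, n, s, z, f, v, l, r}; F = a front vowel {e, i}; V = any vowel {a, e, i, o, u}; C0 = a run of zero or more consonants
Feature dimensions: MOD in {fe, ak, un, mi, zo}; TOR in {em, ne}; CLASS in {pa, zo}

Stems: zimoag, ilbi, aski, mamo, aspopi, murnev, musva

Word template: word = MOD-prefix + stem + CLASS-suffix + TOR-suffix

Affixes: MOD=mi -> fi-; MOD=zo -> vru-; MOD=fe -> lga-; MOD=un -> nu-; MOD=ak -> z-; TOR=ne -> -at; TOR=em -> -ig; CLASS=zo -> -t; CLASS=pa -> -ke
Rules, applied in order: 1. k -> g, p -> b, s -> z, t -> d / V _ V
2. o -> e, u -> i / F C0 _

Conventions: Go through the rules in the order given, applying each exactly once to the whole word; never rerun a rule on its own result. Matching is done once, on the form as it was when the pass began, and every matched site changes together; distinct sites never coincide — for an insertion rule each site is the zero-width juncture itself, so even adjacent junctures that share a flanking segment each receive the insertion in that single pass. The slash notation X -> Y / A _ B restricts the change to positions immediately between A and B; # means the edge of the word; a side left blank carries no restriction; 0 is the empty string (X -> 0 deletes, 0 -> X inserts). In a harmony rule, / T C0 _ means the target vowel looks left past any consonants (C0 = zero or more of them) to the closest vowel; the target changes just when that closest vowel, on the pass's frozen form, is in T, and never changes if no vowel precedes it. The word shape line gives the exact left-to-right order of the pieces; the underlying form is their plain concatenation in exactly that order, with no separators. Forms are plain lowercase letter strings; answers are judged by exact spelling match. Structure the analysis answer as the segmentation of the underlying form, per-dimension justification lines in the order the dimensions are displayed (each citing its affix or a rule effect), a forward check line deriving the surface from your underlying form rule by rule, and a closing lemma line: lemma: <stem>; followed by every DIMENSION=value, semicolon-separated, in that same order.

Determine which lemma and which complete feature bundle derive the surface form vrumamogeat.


underlying: vru-mamo-ke-at
MOD=zo - signalled by the affix vru-
TOR=ne - signalled by the affix -at
CLASS=pa - signalled by the affix -ke
check: vrumamokeat -> vrumamogeat -> vrumamogeat
lemma: mamo; MOD=zo; TOR=ne; CLASS=pa


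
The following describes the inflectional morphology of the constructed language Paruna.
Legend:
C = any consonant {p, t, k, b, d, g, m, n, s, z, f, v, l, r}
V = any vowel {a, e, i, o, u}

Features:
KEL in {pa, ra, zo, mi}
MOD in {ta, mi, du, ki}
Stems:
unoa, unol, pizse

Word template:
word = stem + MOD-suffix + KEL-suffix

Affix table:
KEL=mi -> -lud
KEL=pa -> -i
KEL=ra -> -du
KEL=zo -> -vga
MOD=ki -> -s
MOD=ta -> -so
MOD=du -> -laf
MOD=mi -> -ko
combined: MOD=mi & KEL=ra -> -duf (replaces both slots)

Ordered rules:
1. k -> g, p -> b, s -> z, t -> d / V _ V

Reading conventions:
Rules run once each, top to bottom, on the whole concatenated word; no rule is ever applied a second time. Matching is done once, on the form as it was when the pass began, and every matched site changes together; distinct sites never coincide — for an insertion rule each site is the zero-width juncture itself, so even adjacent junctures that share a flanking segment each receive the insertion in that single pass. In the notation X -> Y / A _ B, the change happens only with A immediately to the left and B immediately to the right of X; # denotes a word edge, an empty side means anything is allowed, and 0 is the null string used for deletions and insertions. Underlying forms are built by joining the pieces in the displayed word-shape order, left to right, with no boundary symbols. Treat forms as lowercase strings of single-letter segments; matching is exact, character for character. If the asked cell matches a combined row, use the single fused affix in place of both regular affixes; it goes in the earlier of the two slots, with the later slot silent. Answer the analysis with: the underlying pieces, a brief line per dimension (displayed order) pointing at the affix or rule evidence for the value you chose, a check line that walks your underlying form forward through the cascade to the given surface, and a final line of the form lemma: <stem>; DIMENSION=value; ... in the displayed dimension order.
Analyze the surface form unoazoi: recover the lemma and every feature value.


underlying: unoa-so-i
KEL=pa - signalled by the affix -i
MOD=ta - signalled by the affix -so
check: unoasoi -> unoazoi
lemma: unoa; KEL=pa; MOD=ta


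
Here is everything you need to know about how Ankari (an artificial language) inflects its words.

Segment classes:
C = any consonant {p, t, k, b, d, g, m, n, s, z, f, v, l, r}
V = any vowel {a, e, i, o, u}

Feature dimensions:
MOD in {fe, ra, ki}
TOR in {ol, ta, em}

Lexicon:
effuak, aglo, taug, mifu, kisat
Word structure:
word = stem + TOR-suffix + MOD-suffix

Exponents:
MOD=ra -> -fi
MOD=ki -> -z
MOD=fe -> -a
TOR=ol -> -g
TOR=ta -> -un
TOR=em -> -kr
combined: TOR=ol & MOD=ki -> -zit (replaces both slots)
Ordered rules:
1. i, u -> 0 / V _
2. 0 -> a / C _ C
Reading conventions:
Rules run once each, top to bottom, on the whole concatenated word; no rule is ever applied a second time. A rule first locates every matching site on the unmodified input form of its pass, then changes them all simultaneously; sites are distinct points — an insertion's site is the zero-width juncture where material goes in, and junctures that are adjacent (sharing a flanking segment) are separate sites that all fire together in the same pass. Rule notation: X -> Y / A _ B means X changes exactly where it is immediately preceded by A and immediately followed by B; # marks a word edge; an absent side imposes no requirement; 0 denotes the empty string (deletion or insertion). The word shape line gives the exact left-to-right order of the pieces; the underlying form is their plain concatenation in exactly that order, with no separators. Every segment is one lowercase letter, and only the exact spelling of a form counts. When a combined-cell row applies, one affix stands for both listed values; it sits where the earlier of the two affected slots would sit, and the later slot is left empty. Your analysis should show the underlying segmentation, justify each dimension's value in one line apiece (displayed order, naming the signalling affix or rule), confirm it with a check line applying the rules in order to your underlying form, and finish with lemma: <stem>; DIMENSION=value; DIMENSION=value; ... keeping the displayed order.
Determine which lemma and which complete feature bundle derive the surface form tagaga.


underlying: taug-g-a
MOD=fe - signalled by the affix -a
TOR=ol - signalled by the affix -g
check: taugga -> tagga -> tagaga
lemma: taug; MOD=fe; TOR=ol


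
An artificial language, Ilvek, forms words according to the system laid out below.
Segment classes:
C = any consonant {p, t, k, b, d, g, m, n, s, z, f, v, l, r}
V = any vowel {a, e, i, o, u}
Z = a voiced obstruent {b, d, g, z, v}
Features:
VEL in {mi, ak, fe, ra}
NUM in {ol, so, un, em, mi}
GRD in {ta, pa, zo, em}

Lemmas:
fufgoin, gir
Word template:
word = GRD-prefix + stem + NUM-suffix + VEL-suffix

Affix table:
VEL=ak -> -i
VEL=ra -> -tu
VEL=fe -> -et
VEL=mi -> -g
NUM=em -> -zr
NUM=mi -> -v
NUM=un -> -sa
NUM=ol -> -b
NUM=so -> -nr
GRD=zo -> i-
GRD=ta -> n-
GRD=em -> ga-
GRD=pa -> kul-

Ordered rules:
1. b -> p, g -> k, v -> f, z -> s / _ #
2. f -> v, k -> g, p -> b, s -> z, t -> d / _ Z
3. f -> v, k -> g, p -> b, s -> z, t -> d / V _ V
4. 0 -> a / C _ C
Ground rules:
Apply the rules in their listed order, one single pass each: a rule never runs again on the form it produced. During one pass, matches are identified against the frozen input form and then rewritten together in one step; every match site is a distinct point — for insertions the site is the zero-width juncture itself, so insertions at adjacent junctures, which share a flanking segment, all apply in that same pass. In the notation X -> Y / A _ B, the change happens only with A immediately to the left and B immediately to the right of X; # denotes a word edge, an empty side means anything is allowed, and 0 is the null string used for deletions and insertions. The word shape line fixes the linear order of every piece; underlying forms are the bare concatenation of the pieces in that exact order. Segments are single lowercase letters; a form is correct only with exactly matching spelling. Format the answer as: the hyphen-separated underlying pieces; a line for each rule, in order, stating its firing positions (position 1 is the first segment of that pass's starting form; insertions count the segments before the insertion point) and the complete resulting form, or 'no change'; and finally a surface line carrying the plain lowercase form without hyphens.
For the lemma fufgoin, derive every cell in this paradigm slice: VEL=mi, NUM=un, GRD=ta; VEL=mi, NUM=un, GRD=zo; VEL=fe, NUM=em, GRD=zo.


cell VEL=mi, NUM=un, GRD=ta:
underlying: n-fufgoin-sa-g
1. b -> p, g -> k, v -> f, z -> s / _ #: fires at position(s) 11: nfufgoinsak
2. f -> v, k -> g, p -> b, s -> z, t -> d / _ Z: fires at position(s) 4: nfuvgoinsak
3. f -> v, k -> g, p -> b, s -> z, t -> d / V _ V: no change
4. 0 -> a / C _ C: inserts after position(s) 1, 4, 8: nafuvagoinasak
surface: nafuvagoinasak

cell VEL=mi, NUM=un, GRD=zo:
underlying: i-fufgoin-sa-g
1. b -> p, g -> k, v -> f, z -> s / _ #: fires at position(s) 11: ifufgoinsak
2. f -> v, k -> g, p -> b, s -> z, t -> d / _ Z: fires at position(s) 4: ifuvgoinsak
3. f -> v, k -> g, p -> b, s -> z, t -> d / V _ V: fires at position(s) 2: ivuvgoinsak
4. 0 -> a / C _ C: inserts after position(s) 4, 8: ivuvagoinasak
surface: ivuvagoinasak

cell VEL=fe, NUM=em, GRD=zo:
underlying: i-fufgoin-zr-et
1. b -> p, g -> k, v -> f, z -> s / _ #: no change
2. f -> v, k -> g, p -> b, s -> z, t -> d / _ Z: fires at position(s) 4: ifuvgoinzret
3. f -> v, k -> g, p -> b, s -> z, t -> d / V _ V: fires at position(s) 2: ivuvgoinzret
4. 0 -> a / C _ C: inserts after position(s) 4, 8, 9: ivuvagoinazaret
surface: ivuvagoinazaret


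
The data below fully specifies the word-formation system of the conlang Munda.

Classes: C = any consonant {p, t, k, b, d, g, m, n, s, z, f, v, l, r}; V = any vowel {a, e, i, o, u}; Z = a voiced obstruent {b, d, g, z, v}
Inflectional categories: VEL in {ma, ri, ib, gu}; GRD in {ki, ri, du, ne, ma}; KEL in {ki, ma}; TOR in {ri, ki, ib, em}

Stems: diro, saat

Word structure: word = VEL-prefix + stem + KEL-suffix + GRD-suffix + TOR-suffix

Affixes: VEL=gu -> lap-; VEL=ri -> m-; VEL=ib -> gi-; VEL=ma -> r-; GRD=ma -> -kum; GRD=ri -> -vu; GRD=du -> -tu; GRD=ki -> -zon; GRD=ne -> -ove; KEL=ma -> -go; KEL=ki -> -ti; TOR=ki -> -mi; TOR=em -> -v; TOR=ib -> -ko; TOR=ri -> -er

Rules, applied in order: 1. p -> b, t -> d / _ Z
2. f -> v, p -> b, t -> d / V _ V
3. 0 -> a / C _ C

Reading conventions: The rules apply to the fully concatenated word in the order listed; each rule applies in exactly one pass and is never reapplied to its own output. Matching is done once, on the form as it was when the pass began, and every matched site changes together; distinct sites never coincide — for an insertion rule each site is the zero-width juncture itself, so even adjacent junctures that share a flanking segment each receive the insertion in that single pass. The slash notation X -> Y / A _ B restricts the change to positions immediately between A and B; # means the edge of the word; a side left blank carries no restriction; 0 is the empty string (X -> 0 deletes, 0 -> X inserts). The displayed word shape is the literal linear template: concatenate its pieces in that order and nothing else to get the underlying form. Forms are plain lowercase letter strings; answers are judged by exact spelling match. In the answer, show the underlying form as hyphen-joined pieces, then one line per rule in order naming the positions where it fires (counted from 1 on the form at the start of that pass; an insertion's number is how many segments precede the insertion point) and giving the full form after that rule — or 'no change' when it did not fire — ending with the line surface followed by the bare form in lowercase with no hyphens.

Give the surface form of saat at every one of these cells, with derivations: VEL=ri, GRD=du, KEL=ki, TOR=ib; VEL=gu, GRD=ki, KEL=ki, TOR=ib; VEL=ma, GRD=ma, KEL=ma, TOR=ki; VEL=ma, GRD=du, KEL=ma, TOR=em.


cell VEL=ri, GRD=du, KEL=ki, TOR=ib:
underlying: m-saat-ti-tu-ko
1. p -> b, t -> d / _ Z: no change
2. f -> v, p -> b, t -> d / V _ V: fires at position(s) 8: msaattiduko
3. 0 -> a / C _ C: inserts after position(s) 1, 5: masaatatiduko
surface: masaatatiduko

cell VEL=gu, GRD=ki, KEL=ki, TOR=ib:
underlying: lap-saat-ti-zon-ko
1. p -> b, t -> d / _ Z: no change
2. f -> v, p -> b, t -> d / V _ V: no change
3. 0 -> a / C _ C: inserts after position(s) 3, 7, 12: lapasaatatizonako
surface: lapasaatatizonako

cell VEL=ma, GRD=ma, KEL=ma, TOR=ki:
underlying: r-saat-go-kum-mi
1. p -> b, t -> d / _ Z: fires at position(s) 5: rsaadgokummi
2. f -> v, p -> b, t -> d / V _ V: no change
3. 0 -> a / C _ C: inserts after position(s) 1, 5, 10: rasaadagokumami
surface: rasaadagokumami

cell VEL=ma, GRD=du, KEL=ma, TOR=em:
underlying: r-saat-go-tu-v
1. p -> b, t -> d / _ Z: fires at position(s) 5: rsaadgotuv
2. f -> v, p -> b, t -> d / V _ V: fires at position(s) 8: rsaadgoduv
3. 0 -> a / C _ C: inserts after position(s) 1, 5: rasaadagoduv
surface: rasaadagoduv


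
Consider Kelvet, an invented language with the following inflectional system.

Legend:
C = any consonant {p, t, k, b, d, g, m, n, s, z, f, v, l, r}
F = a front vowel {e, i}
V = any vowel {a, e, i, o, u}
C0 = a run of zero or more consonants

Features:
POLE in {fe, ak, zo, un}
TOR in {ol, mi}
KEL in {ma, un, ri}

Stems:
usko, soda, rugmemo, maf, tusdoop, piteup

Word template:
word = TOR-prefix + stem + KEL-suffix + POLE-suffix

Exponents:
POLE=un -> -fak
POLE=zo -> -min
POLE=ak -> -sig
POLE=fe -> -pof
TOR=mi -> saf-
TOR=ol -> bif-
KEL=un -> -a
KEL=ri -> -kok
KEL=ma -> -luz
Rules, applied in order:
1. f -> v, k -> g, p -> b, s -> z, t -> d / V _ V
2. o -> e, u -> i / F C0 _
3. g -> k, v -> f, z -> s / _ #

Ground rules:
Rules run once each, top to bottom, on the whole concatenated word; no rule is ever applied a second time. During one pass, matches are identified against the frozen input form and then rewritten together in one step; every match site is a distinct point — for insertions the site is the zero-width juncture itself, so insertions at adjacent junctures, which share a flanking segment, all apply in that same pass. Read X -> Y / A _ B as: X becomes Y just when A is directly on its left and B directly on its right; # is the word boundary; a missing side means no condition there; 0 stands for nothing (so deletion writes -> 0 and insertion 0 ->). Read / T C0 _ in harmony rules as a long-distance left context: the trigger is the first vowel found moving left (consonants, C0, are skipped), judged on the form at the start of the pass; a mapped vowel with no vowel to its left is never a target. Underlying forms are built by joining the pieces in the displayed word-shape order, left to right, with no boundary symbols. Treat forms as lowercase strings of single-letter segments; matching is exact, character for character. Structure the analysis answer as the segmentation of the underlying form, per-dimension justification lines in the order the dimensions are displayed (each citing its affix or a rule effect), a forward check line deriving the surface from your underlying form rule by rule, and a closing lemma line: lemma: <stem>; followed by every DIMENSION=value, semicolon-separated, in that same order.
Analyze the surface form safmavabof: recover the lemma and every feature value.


underlying: saf-maf-a-pof
POLE=fe - signalled by the affix -pof
TOR=mi - signalled by the affix saf-
KEL=un - signalled by the affix -a
check: safmafapof -> safmavabof -> safmavabof -> safmavabof
lemma: maf; POLE=fe; TOR=mi; KEL=un


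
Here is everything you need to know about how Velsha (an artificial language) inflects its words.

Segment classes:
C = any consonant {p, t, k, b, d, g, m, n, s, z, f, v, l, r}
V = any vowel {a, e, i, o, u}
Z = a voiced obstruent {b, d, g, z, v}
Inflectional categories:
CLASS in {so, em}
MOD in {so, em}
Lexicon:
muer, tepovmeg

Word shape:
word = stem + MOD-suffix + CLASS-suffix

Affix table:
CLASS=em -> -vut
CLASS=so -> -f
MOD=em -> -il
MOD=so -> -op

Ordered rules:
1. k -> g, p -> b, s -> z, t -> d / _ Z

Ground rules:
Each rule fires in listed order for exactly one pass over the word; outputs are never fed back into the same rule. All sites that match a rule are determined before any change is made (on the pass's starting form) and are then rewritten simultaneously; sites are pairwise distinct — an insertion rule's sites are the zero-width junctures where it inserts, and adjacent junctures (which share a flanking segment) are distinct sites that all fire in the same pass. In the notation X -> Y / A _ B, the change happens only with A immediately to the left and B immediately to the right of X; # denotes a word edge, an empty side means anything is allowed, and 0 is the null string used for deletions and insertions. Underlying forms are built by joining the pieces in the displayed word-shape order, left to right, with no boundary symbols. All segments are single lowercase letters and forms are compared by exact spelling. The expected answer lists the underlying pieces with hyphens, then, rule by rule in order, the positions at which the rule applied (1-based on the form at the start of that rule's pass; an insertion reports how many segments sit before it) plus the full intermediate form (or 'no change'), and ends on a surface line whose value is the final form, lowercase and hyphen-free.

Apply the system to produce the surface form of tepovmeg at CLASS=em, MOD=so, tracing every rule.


underlying: tepovmeg-op-vut
1. k -> g, p -> b, s -> z, t -> d / _ Z: fires at position(s) 10: tepovmegobvut
surface: tepovmegobvut


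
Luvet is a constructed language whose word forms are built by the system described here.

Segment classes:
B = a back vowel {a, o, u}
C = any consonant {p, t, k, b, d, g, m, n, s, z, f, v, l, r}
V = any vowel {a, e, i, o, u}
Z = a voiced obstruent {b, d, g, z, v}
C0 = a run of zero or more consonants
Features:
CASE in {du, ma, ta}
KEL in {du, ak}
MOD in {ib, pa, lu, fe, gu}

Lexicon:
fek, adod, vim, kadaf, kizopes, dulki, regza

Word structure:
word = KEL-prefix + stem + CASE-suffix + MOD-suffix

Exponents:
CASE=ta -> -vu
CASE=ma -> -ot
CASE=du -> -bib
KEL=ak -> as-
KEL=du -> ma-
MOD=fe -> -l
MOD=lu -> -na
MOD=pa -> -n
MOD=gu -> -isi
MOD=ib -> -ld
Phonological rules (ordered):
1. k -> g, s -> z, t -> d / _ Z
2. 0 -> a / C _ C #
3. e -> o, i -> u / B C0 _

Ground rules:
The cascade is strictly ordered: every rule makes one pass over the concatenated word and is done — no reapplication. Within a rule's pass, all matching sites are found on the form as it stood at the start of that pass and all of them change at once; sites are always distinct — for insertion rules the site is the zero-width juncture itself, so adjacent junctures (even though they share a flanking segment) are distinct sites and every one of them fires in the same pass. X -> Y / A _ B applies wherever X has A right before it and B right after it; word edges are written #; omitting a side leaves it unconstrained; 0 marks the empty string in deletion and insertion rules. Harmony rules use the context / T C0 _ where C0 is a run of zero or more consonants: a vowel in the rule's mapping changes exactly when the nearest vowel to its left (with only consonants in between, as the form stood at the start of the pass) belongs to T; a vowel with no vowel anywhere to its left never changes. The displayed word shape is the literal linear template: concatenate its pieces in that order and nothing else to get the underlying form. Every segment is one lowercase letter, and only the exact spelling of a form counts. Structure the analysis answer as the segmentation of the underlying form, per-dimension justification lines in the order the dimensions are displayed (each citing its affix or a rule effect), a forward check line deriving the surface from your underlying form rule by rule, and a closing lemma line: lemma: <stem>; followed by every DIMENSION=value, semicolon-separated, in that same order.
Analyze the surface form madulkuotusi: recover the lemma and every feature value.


underlying: ma-dulki-ot-isi
CASE=ma - signalled by the affix -ot
KEL=du - signalled by the affix ma-
MOD=gu - signalled by the affix -isi
check: madulkiotisi -> madulkiotisi -> madulkiotisi -> madulkuotusi
lemma: dulki; CASE=ma; KEL=du; MOD=gu


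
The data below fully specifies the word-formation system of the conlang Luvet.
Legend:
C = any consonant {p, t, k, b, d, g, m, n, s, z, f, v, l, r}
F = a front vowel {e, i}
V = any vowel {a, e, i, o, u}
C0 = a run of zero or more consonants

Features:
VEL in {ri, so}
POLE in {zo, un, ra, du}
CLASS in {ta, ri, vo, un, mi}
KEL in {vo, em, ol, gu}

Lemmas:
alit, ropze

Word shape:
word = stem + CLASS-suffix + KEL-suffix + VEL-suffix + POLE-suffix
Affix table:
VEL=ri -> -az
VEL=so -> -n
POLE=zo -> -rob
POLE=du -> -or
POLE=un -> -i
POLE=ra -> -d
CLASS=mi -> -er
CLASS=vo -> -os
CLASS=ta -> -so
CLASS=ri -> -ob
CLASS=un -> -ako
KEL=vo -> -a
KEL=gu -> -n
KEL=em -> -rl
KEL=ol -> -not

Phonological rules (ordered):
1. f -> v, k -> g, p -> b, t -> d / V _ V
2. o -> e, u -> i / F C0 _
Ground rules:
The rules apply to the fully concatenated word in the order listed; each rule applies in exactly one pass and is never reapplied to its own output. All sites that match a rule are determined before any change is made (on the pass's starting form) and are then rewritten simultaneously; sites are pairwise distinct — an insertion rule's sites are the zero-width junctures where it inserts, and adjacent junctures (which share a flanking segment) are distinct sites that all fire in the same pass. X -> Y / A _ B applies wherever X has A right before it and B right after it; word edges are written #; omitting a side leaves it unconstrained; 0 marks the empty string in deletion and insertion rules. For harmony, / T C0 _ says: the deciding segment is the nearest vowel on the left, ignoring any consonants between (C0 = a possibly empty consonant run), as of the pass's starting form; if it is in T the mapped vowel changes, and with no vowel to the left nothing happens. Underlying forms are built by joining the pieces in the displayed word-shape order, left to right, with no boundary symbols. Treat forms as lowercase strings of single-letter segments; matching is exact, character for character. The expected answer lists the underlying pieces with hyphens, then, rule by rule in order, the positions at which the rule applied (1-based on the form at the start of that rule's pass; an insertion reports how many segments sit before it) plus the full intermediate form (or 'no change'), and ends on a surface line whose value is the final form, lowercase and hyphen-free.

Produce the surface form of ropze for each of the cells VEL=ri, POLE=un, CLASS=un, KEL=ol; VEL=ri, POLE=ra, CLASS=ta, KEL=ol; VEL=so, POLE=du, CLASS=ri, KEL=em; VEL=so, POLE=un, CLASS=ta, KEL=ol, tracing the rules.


cell VEL=ri, POLE=un, CLASS=un, KEL=ol:
underlying: ropze-ako-not-az-i
1. f -> v, k -> g, p -> b, t -> d / V _ V: fires at position(s) 7, 11: ropzeagonodazi
2. o -> e, u -> i / F C0 _: no change
surface: ropzeagonodazi

cell VEL=ri, POLE=ra, CLASS=ta, KEL=ol:
underlying: ropze-so-not-az-d
1. f -> v, k -> g, p -> b, t -> d / V _ V: fires at position(s) 10: ropzesonodazd
2. o -> e, u -> i / F C0 _: fires at position(s) 7: ropzesenodazd
surface: ropzesenodazd

cell VEL=so, POLE=du, CLASS=ri, KEL=em:
underlying: ropze-ob-rl-n-or
1. f -> v, k -> g, p -> b, t -> d / V _ V: no change
2. o -> e, u -> i / F C0 _: fires at position(s) 6: ropzeebrlnor
surface: ropzeebrlnor

cell VEL=so, POLE=un, CLASS=ta, KEL=ol:
underlying: ropze-so-not-n-i
1. f -> v, k -> g, p -> b, t -> d / V _ V: no change
2. o -> e, u -> i / F C0 _: fires at position(s) 7: ropzesenotni
surface: ropzesenotni


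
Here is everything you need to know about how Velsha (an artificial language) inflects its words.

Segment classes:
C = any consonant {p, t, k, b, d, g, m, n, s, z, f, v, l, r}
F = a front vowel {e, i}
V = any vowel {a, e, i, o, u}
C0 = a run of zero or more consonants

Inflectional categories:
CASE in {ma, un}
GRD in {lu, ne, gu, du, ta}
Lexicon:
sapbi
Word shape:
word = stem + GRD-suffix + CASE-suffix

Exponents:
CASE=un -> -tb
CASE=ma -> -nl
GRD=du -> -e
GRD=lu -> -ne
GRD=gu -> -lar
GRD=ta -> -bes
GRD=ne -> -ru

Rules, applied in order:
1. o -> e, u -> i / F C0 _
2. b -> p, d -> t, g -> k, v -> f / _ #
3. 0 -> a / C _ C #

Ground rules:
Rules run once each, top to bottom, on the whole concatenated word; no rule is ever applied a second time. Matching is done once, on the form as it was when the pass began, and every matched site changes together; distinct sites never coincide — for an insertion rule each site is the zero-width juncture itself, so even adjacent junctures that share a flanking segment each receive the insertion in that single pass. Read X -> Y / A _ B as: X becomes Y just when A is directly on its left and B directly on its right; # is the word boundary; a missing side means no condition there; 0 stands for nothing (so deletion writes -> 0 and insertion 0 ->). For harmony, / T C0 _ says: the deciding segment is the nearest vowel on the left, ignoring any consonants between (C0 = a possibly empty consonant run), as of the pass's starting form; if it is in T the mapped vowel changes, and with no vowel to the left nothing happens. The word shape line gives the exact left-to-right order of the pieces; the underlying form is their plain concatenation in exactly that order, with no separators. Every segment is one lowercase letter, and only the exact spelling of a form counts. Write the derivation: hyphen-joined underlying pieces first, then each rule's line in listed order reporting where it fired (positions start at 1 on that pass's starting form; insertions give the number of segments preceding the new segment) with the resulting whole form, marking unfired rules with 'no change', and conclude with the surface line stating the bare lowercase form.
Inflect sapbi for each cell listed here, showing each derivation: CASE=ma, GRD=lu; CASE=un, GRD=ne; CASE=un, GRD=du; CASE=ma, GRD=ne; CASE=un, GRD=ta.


cell CASE=ma, GRD=lu:
underlying: sapbi-ne-nl
1. o -> e, u -> i / F C0 _: no change
2. b -> p, d -> t, g -> k, v -> f / _ #: no change
3. 0 -> a / C _ C #: inserts after position(s) 8: sapbinenal
surface: sapbinenal

cell CASE=un, GRD=ne:
underlying: sapbi-ru-tb
1. o -> e, u -> i / F C0 _: fires at position(s) 7: sapbiritb
2. b -> p, d -> t, g -> k, v -> f / _ #: fires at position(s) 9: sapbiritp
3. 0 -> a / C _ C #: inserts after position(s) 8: sapbiritap
surface: sapbiritap

cell CASE=un, GRD=du:
underlying: sapbi-e-tb
1. o -> e, u -> i / F C0 _: no change
2. b -> p, d -> t, g -> k, v -> f / _ #: fires at position(s) 8: sapbietp
3. 0 -> a / C _ C #: inserts after position(s) 7: sapbietap
surface: sapbietap

cell CASE=ma, GRD=ne:
underlying: sapbi-ru-nl
1. o -> e, u -> i / F C0 _: fires at position(s) 7: sapbirinl
2. b -> p, d -> t, g -> k, v -> f / _ #: no change
3. 0 -> a / C _ C #: inserts after position(s) 8: sapbirinal
surface: sapbirinal

cell CASE=un, GRD=ta:
underlying: sapbi-bes-tb
1. o -> e, u -> i / F C0 _: no change
2. b -> p, d -> t, g -> k, v -> f / _ #: fires at position(s) 10: sapbibestp
3. 0 -> a / C _ C #: inserts after position(s) 9: sapbibestap
surface: sapbibestap
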